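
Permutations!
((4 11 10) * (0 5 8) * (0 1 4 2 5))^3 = ((1 4 11 10 2 5 8))^3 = (1 10 8 11 5 4 2)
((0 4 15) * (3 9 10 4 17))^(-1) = ((0 17 3 9 10 4 15))^(-1) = (0 15 4 10 9 3 17)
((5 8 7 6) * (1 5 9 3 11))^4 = ((1 5 8 7 6 9 3 11))^4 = (1 6)(3 8)(5 9)(7 11)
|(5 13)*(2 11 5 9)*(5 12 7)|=|(2 11 12 7 5 13 9)|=7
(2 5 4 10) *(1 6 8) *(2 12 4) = (1 6 8)(2 5)(4 10 12) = [0, 6, 5, 3, 10, 2, 8, 7, 1, 9, 12, 11, 4]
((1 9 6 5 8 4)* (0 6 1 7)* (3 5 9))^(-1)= (0 7 4 8 5 3 1 9 6)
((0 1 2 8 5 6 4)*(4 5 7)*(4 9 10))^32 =((0 1 2 8 7 9 10 4)(5 6))^32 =(10)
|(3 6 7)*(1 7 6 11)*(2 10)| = 4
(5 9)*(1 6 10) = (1 6 10)(5 9) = [0, 6, 2, 3, 4, 9, 10, 7, 8, 5, 1]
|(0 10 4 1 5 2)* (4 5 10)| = |(0 4 1 10 5 2)| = 6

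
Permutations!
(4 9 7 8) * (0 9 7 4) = [9, 1, 2, 3, 7, 5, 6, 8, 0, 4] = (0 9 4 7 8)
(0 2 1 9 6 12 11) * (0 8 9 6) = [2, 6, 1, 3, 4, 5, 12, 7, 9, 0, 10, 8, 11] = (0 2 1 6 12 11 8 9)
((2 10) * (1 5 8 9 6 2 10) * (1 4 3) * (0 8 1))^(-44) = ((10)(0 8 9 6 2 4 3)(1 5))^(-44) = (10)(0 4 6 8 3 2 9)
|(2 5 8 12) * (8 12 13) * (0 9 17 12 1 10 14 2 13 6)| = |(0 9 17 12 13 8 6)(1 10 14 2 5)| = 35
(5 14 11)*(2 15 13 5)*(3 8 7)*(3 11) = (2 15 13 5 14 3 8 7 11) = [0, 1, 15, 8, 4, 14, 6, 11, 7, 9, 10, 2, 12, 5, 3, 13]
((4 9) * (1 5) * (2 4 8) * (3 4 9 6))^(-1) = ((1 5)(2 9 8)(3 4 6))^(-1) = (1 5)(2 8 9)(3 6 4)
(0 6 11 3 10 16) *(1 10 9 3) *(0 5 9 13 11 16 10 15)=[6, 15, 2, 13, 4, 9, 16, 7, 8, 3, 10, 1, 12, 11, 14, 0, 5]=(0 6 16 5 9 3 13 11 1 15)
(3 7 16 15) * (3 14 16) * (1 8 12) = (1 8 12)(3 7)(14 16 15) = [0, 8, 2, 7, 4, 5, 6, 3, 12, 9, 10, 11, 1, 13, 16, 14, 15]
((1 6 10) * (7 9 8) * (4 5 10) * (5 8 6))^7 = (1 5 10)(4 7 6 8 9)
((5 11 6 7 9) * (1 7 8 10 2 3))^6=(1 8 9 2 11)(3 6 7 10 5)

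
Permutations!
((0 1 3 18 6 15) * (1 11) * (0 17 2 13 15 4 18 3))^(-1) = ((0 11 1)(2 13 15 17)(4 18 6))^(-1) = (0 1 11)(2 17 15 13)(4 6 18)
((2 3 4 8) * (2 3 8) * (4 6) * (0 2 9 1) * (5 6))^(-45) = ((0 2 8 3 5 6 4 9 1))^(-45) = (9)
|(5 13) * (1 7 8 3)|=4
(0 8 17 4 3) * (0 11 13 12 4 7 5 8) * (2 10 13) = [0, 1, 10, 11, 3, 8, 6, 5, 17, 9, 13, 2, 4, 12, 14, 15, 16, 7] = (2 10 13 12 4 3 11)(5 8 17 7)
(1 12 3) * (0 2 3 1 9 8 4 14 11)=[2, 12, 3, 9, 14, 5, 6, 7, 4, 8, 10, 0, 1, 13, 11]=(0 2 3 9 8 4 14 11)(1 12)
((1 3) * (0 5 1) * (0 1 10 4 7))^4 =(0 7 4 10 5)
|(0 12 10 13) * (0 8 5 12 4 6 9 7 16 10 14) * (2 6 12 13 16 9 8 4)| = 18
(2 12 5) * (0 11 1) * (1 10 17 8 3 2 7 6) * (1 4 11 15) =(0 15 1)(2 12 5 7 6 4 11 10 17 8 3) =[15, 0, 12, 2, 11, 7, 4, 6, 3, 9, 17, 10, 5, 13, 14, 1, 16, 8]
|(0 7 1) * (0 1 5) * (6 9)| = 6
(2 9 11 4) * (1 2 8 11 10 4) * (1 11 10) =(11)(1 2 9)(4 8 10) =[0, 2, 9, 3, 8, 5, 6, 7, 10, 1, 4, 11]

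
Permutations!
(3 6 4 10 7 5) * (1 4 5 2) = (1 4 10 7 2)(3 6 5) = [0, 4, 1, 6, 10, 3, 5, 2, 8, 9, 7]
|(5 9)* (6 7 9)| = 4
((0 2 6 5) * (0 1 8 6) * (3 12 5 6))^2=((0 2)(1 8 3 12 5))^2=(1 3 5 8 12)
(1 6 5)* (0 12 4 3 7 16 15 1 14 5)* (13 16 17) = (0 12 4 3 7 17 13 16 15 1 6)(5 14) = [12, 6, 2, 7, 3, 14, 0, 17, 8, 9, 10, 11, 4, 16, 5, 1, 15, 13]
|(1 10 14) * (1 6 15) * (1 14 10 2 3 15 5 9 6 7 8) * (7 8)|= |(1 2 3 15 14 8)(5 9 6)|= 6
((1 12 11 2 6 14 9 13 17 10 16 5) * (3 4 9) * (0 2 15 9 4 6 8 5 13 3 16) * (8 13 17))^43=((0 2 13 8 5 1 12 11 15 9 3 6 14 16 17 10))^43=(0 6 12 2 14 11 13 16 15 8 17 9 5 10 3 1)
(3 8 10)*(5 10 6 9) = (3 8 6 9 5 10) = [0, 1, 2, 8, 4, 10, 9, 7, 6, 5, 3]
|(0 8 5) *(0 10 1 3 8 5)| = 6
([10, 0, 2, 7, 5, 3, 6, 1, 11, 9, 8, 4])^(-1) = (0 1 7 3 5 4 11 8 10)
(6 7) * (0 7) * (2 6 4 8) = (0 7 4 8 2 6) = [7, 1, 6, 3, 8, 5, 0, 4, 2]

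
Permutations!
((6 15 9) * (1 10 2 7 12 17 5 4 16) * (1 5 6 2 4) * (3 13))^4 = ((1 10 4 16 5)(2 7 12 17 6 15 9)(3 13))^4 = (1 5 16 4 10)(2 6 7 15 12 9 17)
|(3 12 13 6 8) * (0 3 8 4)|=6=|(0 3 12 13 6 4)|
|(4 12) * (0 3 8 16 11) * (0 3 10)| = 4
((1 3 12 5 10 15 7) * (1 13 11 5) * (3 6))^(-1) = ((1 6 3 12)(5 10 15 7 13 11))^(-1) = (1 12 3 6)(5 11 13 7 15 10)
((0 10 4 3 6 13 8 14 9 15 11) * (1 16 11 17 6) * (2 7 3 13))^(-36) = ((0 10 4 13 8 14 9 15 17 6 2 7 3 1 16 11))^(-36) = (0 3 17 8)(1 6 14 10)(2 9 4 16)(7 15 13 11)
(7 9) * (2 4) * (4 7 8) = [0, 1, 7, 3, 2, 5, 6, 9, 4, 8] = (2 7 9 8 4)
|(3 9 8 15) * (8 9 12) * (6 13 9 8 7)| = |(3 12 7 6 13 9 8 15)| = 8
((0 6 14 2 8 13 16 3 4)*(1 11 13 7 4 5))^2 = (0 14 8 4 6 2 7)(1 13 3)(5 11 16)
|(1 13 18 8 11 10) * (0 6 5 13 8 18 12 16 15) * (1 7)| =|(18)(0 6 5 13 12 16 15)(1 8 11 10 7)| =35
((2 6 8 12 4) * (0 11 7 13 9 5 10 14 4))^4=((0 11 7 13 9 5 10 14 4 2 6 8 12))^4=(0 9 4 12 13 14 8 7 10 6 11 5 2)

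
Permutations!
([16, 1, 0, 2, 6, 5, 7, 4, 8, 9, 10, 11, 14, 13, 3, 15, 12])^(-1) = [2, 1, 3, 14, 7, 5, 4, 6, 8, 9, 10, 11, 16, 13, 12, 15, 0]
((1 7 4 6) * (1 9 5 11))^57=(1 7 4 6 9 5 11)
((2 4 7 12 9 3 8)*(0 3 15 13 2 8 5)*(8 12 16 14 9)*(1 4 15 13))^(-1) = ((0 3 5)(1 4 7 16 14 9 13 2 15)(8 12))^(-1) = (0 5 3)(1 15 2 13 9 14 16 7 4)(8 12)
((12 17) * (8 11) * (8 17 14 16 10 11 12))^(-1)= ((8 12 14 16 10 11 17))^(-1)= (8 17 11 10 16 14 12)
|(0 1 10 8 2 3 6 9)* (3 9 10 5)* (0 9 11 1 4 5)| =|(0 4 5 3 6 10 8 2 11 1)| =10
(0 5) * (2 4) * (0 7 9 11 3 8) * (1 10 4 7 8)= [5, 10, 7, 1, 2, 8, 6, 9, 0, 11, 4, 3]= (0 5 8)(1 10 4 2 7 9 11 3)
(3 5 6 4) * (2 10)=(2 10)(3 5 6 4)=[0, 1, 10, 5, 3, 6, 4, 7, 8, 9, 2]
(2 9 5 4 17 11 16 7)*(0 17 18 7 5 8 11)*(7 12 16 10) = (0 17)(2 9 8 11 10 7)(4 18 12 16 5) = [17, 1, 9, 3, 18, 4, 6, 2, 11, 8, 7, 10, 16, 13, 14, 15, 5, 0, 12]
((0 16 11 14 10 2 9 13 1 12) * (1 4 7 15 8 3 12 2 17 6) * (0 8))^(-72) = ((0 16 11 14 10 17 6 1 2 9 13 4 7 15)(3 12 8))^(-72) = (0 7 13 2 6 10 11)(1 17 14 16 15 4 9)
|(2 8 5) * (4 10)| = 6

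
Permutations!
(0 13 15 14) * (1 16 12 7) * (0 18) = (0 13 15 14 18)(1 16 12 7) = [13, 16, 2, 3, 4, 5, 6, 1, 8, 9, 10, 11, 7, 15, 18, 14, 12, 17, 0]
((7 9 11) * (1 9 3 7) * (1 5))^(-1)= (1 5 11 9)(3 7)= ((1 9 11 5)(3 7))^(-1)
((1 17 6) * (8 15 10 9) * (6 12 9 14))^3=(1 9 10)(6 12 15)(8 14 17)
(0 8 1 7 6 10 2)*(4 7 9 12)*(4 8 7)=(0 7 6 10 2)(1 9 12 8)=[7, 9, 0, 3, 4, 5, 10, 6, 1, 12, 2, 11, 8]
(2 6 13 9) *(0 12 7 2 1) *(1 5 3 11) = (0 12 7 2 6 13 9 5 3 11 1) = [12, 0, 6, 11, 4, 3, 13, 2, 8, 5, 10, 1, 7, 9]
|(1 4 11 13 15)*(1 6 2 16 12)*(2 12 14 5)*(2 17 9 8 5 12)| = 20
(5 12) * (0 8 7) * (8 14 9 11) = (0 14 9 11 8 7)(5 12) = [14, 1, 2, 3, 4, 12, 6, 0, 7, 11, 10, 8, 5, 13, 9]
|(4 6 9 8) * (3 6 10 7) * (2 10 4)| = 7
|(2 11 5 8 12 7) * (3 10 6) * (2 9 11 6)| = 12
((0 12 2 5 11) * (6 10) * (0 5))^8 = ((0 12 2)(5 11)(6 10))^8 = (0 2 12)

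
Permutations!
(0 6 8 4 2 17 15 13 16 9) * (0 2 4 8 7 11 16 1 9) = (0 6 7 11 16)(1 9 2 17 15 13) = [6, 9, 17, 3, 4, 5, 7, 11, 8, 2, 10, 16, 12, 1, 14, 13, 0, 15]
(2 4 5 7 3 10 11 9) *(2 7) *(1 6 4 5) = (1 6 4)(2 5)(3 10 11 9 7) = [0, 6, 5, 10, 1, 2, 4, 3, 8, 7, 11, 9]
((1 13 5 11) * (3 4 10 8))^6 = (1 5)(3 10)(4 8)(11 13)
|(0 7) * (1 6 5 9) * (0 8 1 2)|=|(0 7 8 1 6 5 9 2)|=8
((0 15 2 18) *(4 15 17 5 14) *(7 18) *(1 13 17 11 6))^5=(0 17 2 6 14 18 13 15 11 5 7 1 4)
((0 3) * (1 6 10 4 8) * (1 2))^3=((0 3)(1 6 10 4 8 2))^3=(0 3)(1 4)(2 10)(6 8)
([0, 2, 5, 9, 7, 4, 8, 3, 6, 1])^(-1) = (1 9 3 7 4 5 2)(6 8)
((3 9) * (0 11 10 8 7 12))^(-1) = (0 12 7 8 10 11)(3 9)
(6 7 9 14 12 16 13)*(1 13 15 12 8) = [0, 13, 2, 3, 4, 5, 7, 9, 1, 14, 10, 11, 16, 6, 8, 12, 15] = (1 13 6 7 9 14 8)(12 16 15)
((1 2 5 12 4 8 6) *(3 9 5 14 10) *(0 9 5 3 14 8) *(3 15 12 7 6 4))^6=((0 9 15 12 3 5 7 6 1 2 8 4)(10 14))^6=(0 7)(1 15)(2 12)(3 8)(4 5)(6 9)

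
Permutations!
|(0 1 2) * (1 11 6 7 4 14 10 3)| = 10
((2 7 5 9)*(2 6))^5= (9)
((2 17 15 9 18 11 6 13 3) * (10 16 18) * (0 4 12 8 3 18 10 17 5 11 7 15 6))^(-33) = (0 11 5 2 3 8 12 4)(6 18 15 17 13 7 9)(10 16)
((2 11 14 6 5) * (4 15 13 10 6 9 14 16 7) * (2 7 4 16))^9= (2 11)(4 15 13 10 6 5 7 16)(9 14)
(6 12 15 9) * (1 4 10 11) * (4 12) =(1 12 15 9 6 4 10 11) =[0, 12, 2, 3, 10, 5, 4, 7, 8, 6, 11, 1, 15, 13, 14, 9]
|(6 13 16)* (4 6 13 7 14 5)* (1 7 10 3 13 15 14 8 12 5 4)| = |(1 7 8 12 5)(3 13 16 15 14 4 6 10)| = 40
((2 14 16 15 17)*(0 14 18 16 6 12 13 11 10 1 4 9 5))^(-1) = (0 5 9 4 1 10 11 13 12 6 14)(2 17 15 16 18)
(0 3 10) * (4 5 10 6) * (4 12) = (0 3 6 12 4 5 10) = [3, 1, 2, 6, 5, 10, 12, 7, 8, 9, 0, 11, 4]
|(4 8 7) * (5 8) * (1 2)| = |(1 2)(4 5 8 7)| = 4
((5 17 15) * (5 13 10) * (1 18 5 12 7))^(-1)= (1 7 12 10 13 15 17 5 18)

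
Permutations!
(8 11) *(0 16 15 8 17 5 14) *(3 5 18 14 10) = (0 16 15 8 11 17 18 14)(3 5 10) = [16, 1, 2, 5, 4, 10, 6, 7, 11, 9, 3, 17, 12, 13, 0, 8, 15, 18, 14]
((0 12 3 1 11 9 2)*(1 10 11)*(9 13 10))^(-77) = ((0 12 3 9 2)(10 11 13))^(-77) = (0 9 12 2 3)(10 11 13)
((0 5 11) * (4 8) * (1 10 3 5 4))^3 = ((0 4 8 1 10 3 5 11))^3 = (0 1 5 4 10 11 8 3)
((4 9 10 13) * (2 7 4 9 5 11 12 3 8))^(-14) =((2 7 4 5 11 12 3 8)(9 10 13))^(-14) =(2 4 11 3)(5 12 8 7)(9 10 13)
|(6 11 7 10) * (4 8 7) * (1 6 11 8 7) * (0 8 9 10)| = 9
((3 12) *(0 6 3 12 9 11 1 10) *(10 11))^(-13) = (12)(0 3 10 6 9)(1 11)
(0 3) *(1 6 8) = (0 3)(1 6 8) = [3, 6, 2, 0, 4, 5, 8, 7, 1]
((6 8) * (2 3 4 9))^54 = (2 4)(3 9)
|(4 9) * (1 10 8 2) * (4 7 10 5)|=8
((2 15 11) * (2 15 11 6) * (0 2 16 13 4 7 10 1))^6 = (0 13 2 4 11 7 15 10 6 1 16)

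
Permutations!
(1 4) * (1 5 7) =(1 4 5 7) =[0, 4, 2, 3, 5, 7, 6, 1]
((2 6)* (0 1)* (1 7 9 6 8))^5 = (0 8 6 7 1 2 9)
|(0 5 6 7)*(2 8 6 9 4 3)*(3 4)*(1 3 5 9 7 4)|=|(0 9 5 7)(1 3 2 8 6 4)|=12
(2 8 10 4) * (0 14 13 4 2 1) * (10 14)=[10, 0, 8, 3, 1, 5, 6, 7, 14, 9, 2, 11, 12, 4, 13]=(0 10 2 8 14 13 4 1)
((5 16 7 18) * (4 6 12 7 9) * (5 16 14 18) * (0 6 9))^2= (0 12 5 18)(6 7 14 16)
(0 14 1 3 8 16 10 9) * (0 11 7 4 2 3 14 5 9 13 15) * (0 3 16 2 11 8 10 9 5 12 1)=(0 12 1 14)(2 16 9 8)(3 10 13 15)(4 11 7)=[12, 14, 16, 10, 11, 5, 6, 4, 2, 8, 13, 7, 1, 15, 0, 3, 9]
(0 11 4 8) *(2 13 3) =(0 11 4 8)(2 13 3) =[11, 1, 13, 2, 8, 5, 6, 7, 0, 9, 10, 4, 12, 3]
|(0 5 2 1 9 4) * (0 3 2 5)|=|(1 9 4 3 2)|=5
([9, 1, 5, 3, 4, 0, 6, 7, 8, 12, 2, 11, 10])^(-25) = (0 5 2 10 12 9)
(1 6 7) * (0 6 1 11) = (0 6 7 11) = [6, 1, 2, 3, 4, 5, 7, 11, 8, 9, 10, 0]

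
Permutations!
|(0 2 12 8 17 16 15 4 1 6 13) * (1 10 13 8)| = |(0 2 12 1 6 8 17 16 15 4 10 13)| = 12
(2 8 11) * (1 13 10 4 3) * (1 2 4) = (1 13 10)(2 8 11 4 3) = [0, 13, 8, 2, 3, 5, 6, 7, 11, 9, 1, 4, 12, 10]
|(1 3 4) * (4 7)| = |(1 3 7 4)| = 4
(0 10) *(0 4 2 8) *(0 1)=[10, 0, 8, 3, 2, 5, 6, 7, 1, 9, 4]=(0 10 4 2 8 1)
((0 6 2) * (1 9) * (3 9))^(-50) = (0 6 2)(1 3 9)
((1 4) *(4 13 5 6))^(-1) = (1 4 6 5 13)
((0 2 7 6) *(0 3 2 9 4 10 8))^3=((0 9 4 10 8)(2 7 6 3))^3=(0 10 9 8 4)(2 3 6 7)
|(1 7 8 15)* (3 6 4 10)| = 4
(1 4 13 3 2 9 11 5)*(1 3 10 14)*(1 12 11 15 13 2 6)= (1 4 2 9 15 13 10 14 12 11 5 3 6)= [0, 4, 9, 6, 2, 3, 1, 7, 8, 15, 14, 5, 11, 10, 12, 13]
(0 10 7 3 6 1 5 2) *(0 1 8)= (0 10 7 3 6 8)(1 5 2)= [10, 5, 1, 6, 4, 2, 8, 3, 0, 9, 7]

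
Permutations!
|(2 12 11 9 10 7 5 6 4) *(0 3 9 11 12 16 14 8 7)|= |(0 3 9 10)(2 16 14 8 7 5 6 4)|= 8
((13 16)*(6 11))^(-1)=(6 11)(13 16)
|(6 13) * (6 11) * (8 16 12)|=3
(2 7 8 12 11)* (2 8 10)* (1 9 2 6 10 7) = (1 9 2)(6 10)(8 12 11) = [0, 9, 1, 3, 4, 5, 10, 7, 12, 2, 6, 8, 11]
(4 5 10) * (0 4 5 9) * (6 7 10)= (0 4 9)(5 6 7 10)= [4, 1, 2, 3, 9, 6, 7, 10, 8, 0, 5]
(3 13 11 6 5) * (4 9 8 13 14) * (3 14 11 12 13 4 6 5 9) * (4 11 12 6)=(3 12 13 6 9 8 11 5 14 4)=[0, 1, 2, 12, 3, 14, 9, 7, 11, 8, 10, 5, 13, 6, 4]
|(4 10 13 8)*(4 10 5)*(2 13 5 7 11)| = |(2 13 8 10 5 4 7 11)| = 8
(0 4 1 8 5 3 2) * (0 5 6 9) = (0 4 1 8 6 9)(2 5 3) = [4, 8, 5, 2, 1, 3, 9, 7, 6, 0]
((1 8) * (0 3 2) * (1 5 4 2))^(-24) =((0 3 1 8 5 4 2))^(-24) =(0 5 3 4 1 2 8)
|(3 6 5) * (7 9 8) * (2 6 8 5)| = 10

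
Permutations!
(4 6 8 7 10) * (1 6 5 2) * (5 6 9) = [0, 9, 1, 3, 6, 2, 8, 10, 7, 5, 4] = (1 9 5 2)(4 6 8 7 10)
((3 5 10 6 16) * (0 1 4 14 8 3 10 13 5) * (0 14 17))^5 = ((0 1 4 17)(3 14 8)(5 13)(6 16 10))^5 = (0 1 4 17)(3 8 14)(5 13)(6 10 16)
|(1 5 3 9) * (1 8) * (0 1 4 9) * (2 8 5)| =|(0 1 2 8 4 9 5 3)| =8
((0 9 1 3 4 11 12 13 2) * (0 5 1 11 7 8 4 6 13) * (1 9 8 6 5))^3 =(0 7 2 5 12 4 13 3 11 8 6 1 9) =((0 8 4 7 6 13 2 1 3 5 9 11 12))^3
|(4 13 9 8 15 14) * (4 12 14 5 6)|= |(4 13 9 8 15 5 6)(12 14)|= 14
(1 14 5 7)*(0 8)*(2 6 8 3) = [3, 14, 6, 2, 4, 7, 8, 1, 0, 9, 10, 11, 12, 13, 5] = (0 3 2 6 8)(1 14 5 7)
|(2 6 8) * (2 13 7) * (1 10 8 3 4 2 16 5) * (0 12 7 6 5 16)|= 9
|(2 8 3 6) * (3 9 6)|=4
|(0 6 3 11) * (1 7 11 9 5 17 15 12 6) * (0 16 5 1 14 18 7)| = 14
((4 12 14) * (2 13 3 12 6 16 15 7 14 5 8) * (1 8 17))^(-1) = (1 17 5 12 3 13 2 8)(4 14 7 15 16 6)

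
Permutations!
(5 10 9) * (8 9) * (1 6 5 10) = (1 6 5)(8 9 10) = [0, 6, 2, 3, 4, 1, 5, 7, 9, 10, 8]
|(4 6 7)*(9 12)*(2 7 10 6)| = |(2 7 4)(6 10)(9 12)| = 6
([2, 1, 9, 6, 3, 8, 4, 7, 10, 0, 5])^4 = [2, 1, 9, 6, 3, 8, 4, 7, 10, 0, 5]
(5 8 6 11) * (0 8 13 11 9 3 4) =[8, 1, 2, 4, 0, 13, 9, 7, 6, 3, 10, 5, 12, 11] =(0 8 6 9 3 4)(5 13 11)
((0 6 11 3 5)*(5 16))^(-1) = (0 5 16 3 11 6)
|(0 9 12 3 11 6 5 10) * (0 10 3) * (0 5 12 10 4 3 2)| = 10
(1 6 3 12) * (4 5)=(1 6 3 12)(4 5)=[0, 6, 2, 12, 5, 4, 3, 7, 8, 9, 10, 11, 1]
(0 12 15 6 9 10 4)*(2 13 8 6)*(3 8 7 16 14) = (0 12 15 2 13 7 16 14 3 8 6 9 10 4) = [12, 1, 13, 8, 0, 5, 9, 16, 6, 10, 4, 11, 15, 7, 3, 2, 14]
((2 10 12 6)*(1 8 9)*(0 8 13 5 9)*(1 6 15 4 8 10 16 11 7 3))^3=(0 15)(1 9 16 3 5 2 7 13 6 11)(4 10)(8 12)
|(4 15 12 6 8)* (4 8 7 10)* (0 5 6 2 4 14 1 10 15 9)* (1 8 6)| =13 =|(0 5 1 10 14 8 6 7 15 12 2 4 9)|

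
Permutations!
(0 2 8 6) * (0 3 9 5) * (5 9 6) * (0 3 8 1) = [2, 0, 1, 6, 4, 3, 8, 7, 5, 9] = (9)(0 2 1)(3 6 8 5)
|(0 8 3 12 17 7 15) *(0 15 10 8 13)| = |(0 13)(3 12 17 7 10 8)| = 6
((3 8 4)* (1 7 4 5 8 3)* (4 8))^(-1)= (1 4 5 8 7)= ((1 7 8 5 4))^(-1)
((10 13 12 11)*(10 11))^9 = (13)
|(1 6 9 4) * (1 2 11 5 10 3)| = 9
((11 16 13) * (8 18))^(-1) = (8 18)(11 13 16)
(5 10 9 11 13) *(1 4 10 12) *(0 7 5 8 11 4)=(0 7 5 12 1)(4 10 9)(8 11 13)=[7, 0, 2, 3, 10, 12, 6, 5, 11, 4, 9, 13, 1, 8]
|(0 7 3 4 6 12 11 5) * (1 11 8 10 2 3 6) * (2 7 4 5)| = 35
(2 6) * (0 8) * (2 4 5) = (0 8)(2 6 4 5) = [8, 1, 6, 3, 5, 2, 4, 7, 0]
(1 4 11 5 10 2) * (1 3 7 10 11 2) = (1 4 2 3 7 10)(5 11) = [0, 4, 3, 7, 2, 11, 6, 10, 8, 9, 1, 5]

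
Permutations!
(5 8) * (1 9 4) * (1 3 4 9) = (9)(3 4)(5 8) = [0, 1, 2, 4, 3, 8, 6, 7, 5, 9]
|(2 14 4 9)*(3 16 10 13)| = |(2 14 4 9)(3 16 10 13)| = 4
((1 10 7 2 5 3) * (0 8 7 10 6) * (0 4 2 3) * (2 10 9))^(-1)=(0 5 2 9 10 4 6 1 3 7 8)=((0 8 7 3 1 6 4 10 9 2 5))^(-1)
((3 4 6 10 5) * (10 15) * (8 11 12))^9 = (3 15)(4 10)(5 6)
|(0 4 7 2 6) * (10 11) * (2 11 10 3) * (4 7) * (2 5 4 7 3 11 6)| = 6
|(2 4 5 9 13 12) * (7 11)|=6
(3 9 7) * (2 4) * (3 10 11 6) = (2 4)(3 9 7 10 11 6) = [0, 1, 4, 9, 2, 5, 3, 10, 8, 7, 11, 6]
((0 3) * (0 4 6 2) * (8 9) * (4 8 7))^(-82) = (0 6 7 8)(2 4 9 3)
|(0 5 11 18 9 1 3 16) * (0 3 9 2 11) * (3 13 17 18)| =14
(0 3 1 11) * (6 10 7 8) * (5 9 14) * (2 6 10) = [3, 11, 6, 1, 4, 9, 2, 8, 10, 14, 7, 0, 12, 13, 5] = (0 3 1 11)(2 6)(5 9 14)(7 8 10)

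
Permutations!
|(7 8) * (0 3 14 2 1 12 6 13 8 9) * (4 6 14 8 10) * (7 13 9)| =8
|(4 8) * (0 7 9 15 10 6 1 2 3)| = |(0 7 9 15 10 6 1 2 3)(4 8)| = 18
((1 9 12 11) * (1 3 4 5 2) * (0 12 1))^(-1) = (0 2 5 4 3 11 12)(1 9)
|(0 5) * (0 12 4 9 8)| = 6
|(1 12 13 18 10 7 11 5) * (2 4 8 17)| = 8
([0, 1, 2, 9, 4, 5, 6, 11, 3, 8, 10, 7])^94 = (11)(3 9 8)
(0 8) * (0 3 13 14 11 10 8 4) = (0 4)(3 13 14 11 10 8) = [4, 1, 2, 13, 0, 5, 6, 7, 3, 9, 8, 10, 12, 14, 11]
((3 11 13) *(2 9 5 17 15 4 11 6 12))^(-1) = ((2 9 5 17 15 4 11 13 3 6 12))^(-1) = (2 12 6 3 13 11 4 15 17 5 9)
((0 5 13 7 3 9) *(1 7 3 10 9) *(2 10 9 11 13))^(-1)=((0 5 2 10 11 13 3 1 7 9))^(-1)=(0 9 7 1 3 13 11 10 2 5)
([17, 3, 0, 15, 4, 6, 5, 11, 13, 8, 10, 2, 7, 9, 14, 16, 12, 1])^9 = (0 2 11 7 12 16 15 3 1 17)(5 6)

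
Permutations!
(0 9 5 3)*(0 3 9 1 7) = (0 1 7)(5 9) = [1, 7, 2, 3, 4, 9, 6, 0, 8, 5]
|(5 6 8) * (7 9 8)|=5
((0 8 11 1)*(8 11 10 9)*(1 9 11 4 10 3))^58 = (0 10 9 3)(1 4 11 8)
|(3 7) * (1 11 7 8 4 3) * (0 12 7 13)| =|(0 12 7 1 11 13)(3 8 4)| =6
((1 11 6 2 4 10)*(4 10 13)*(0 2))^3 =((0 2 10 1 11 6)(4 13))^3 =(0 1)(2 11)(4 13)(6 10)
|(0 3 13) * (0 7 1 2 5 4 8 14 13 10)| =|(0 3 10)(1 2 5 4 8 14 13 7)| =24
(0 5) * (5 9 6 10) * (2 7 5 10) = (10)(0 9 6 2 7 5) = [9, 1, 7, 3, 4, 0, 2, 5, 8, 6, 10]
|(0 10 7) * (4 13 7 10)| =4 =|(0 4 13 7)|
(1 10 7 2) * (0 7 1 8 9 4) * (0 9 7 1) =(0 1 10)(2 8 7)(4 9) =[1, 10, 8, 3, 9, 5, 6, 2, 7, 4, 0]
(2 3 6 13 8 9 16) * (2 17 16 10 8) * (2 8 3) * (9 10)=(3 6 13 8 10)(16 17)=[0, 1, 2, 6, 4, 5, 13, 7, 10, 9, 3, 11, 12, 8, 14, 15, 17, 16]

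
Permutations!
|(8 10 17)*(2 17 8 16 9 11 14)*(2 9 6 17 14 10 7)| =|(2 14 9 11 10 8 7)(6 17 16)| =21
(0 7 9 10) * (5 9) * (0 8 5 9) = (0 7 9 10 8 5) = [7, 1, 2, 3, 4, 0, 6, 9, 5, 10, 8]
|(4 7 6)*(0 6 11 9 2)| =|(0 6 4 7 11 9 2)| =7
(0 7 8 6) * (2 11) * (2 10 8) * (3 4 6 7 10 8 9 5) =(0 10 9 5 3 4 6)(2 11 8 7) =[10, 1, 11, 4, 6, 3, 0, 2, 7, 5, 9, 8]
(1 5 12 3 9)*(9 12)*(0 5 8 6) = (0 5 9 1 8 6)(3 12) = [5, 8, 2, 12, 4, 9, 0, 7, 6, 1, 10, 11, 3]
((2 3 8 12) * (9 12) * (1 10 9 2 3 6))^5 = (1 8 9 6 3 10 2 12)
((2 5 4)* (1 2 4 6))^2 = (1 5)(2 6)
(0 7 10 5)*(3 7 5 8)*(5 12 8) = (0 12 8 3 7 10 5) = [12, 1, 2, 7, 4, 0, 6, 10, 3, 9, 5, 11, 8]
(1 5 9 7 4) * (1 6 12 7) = [0, 5, 2, 3, 6, 9, 12, 4, 8, 1, 10, 11, 7] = (1 5 9)(4 6 12 7)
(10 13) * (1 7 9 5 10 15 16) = [0, 7, 2, 3, 4, 10, 6, 9, 8, 5, 13, 11, 12, 15, 14, 16, 1] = (1 7 9 5 10 13 15 16)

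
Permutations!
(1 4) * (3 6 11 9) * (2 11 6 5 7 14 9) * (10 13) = (1 4)(2 11)(3 5 7 14 9)(10 13) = [0, 4, 11, 5, 1, 7, 6, 14, 8, 3, 13, 2, 12, 10, 9]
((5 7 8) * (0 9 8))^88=(0 5 9 7 8)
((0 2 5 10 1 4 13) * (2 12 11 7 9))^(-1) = (0 13 4 1 10 5 2 9 7 11 12)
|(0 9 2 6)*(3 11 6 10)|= |(0 9 2 10 3 11 6)|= 7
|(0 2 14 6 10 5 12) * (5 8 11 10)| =|(0 2 14 6 5 12)(8 11 10)| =6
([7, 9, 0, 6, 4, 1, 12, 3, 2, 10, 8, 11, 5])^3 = (0 6 1 8 7 12 9 2 3 5 10)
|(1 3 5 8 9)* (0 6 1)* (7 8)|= 8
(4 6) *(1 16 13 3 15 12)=(1 16 13 3 15 12)(4 6)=[0, 16, 2, 15, 6, 5, 4, 7, 8, 9, 10, 11, 1, 3, 14, 12, 13]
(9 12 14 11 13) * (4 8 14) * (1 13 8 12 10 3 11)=(1 13 9 10 3 11 8 14)(4 12)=[0, 13, 2, 11, 12, 5, 6, 7, 14, 10, 3, 8, 4, 9, 1]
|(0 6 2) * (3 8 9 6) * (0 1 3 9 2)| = 12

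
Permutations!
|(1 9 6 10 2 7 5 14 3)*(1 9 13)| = |(1 13)(2 7 5 14 3 9 6 10)| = 8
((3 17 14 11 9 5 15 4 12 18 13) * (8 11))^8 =(3 4 11)(5 14 18)(8 13 15)(9 17 12) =((3 17 14 8 11 9 5 15 4 12 18 13))^8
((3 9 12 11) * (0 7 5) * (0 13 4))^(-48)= (0 5 4 7 13)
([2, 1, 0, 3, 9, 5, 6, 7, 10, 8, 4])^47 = [2, 1, 0, 3, 10, 5, 6, 7, 9, 4, 8]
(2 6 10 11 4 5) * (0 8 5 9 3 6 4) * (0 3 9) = [8, 1, 4, 6, 0, 2, 10, 7, 5, 9, 11, 3] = (0 8 5 2 4)(3 6 10 11)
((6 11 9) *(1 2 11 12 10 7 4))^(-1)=(1 4 7 10 12 6 9 11 2)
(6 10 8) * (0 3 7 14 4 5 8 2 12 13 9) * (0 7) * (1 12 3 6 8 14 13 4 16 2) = (0 6 10 1 12 4 5 14 16 2 3)(7 13 9) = [6, 12, 3, 0, 5, 14, 10, 13, 8, 7, 1, 11, 4, 9, 16, 15, 2]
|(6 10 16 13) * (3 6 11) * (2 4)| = 6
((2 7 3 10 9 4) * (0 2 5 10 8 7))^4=(10)(3 8 7)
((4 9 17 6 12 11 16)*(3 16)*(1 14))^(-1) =((1 14)(3 16 4 9 17 6 12 11))^(-1) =(1 14)(3 11 12 6 17 9 4 16)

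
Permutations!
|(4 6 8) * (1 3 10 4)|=|(1 3 10 4 6 8)|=6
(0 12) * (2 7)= [12, 1, 7, 3, 4, 5, 6, 2, 8, 9, 10, 11, 0]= (0 12)(2 7)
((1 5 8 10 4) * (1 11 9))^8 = (1 5 8 10 4 11 9)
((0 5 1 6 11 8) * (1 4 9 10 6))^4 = ((0 5 4 9 10 6 11 8))^4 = (0 10)(4 11)(5 6)(8 9)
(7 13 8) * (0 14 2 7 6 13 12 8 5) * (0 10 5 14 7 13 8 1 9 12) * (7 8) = (0 8 6 7)(1 9 12)(2 13 14)(5 10) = [8, 9, 13, 3, 4, 10, 7, 0, 6, 12, 5, 11, 1, 14, 2]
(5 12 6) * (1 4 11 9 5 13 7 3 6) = [0, 4, 2, 6, 11, 12, 13, 3, 8, 5, 10, 9, 1, 7] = (1 4 11 9 5 12)(3 6 13 7)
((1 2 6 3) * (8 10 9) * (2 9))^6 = ((1 9 8 10 2 6 3))^6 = (1 3 6 2 10 8 9)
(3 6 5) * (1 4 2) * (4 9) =(1 9 4 2)(3 6 5) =[0, 9, 1, 6, 2, 3, 5, 7, 8, 4]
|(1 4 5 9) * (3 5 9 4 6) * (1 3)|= 4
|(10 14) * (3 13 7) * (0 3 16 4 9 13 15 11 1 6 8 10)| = |(0 3 15 11 1 6 8 10 14)(4 9 13 7 16)| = 45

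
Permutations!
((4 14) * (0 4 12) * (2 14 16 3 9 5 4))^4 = (3 16 4 5 9)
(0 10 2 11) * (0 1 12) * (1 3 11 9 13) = (0 10 2 9 13 1 12)(3 11) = [10, 12, 9, 11, 4, 5, 6, 7, 8, 13, 2, 3, 0, 1]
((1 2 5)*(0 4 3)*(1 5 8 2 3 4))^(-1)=(0 3 1)(2 8)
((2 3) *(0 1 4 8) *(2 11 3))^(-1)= ((0 1 4 8)(3 11))^(-1)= (0 8 4 1)(3 11)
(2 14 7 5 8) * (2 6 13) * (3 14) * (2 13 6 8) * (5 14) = [0, 1, 3, 5, 4, 2, 6, 14, 8, 9, 10, 11, 12, 13, 7] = (2 3 5)(7 14)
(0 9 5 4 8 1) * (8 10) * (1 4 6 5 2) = (0 9 2 1)(4 10 8)(5 6) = [9, 0, 1, 3, 10, 6, 5, 7, 4, 2, 8]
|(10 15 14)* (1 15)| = |(1 15 14 10)| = 4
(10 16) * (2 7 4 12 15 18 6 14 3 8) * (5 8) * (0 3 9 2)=(0 3 5 8)(2 7 4 12 15 18 6 14 9)(10 16)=[3, 1, 7, 5, 12, 8, 14, 4, 0, 2, 16, 11, 15, 13, 9, 18, 10, 17, 6]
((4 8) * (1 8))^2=((1 8 4))^2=(1 4 8)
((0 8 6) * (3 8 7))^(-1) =((0 7 3 8 6))^(-1) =(0 6 8 3 7)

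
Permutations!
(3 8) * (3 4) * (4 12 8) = (3 4)(8 12) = [0, 1, 2, 4, 3, 5, 6, 7, 12, 9, 10, 11, 8]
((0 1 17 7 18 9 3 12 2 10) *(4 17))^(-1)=(0 10 2 12 3 9 18 7 17 4 1)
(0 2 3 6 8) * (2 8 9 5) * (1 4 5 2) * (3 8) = (0 3 6 9 2 8)(1 4 5) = [3, 4, 8, 6, 5, 1, 9, 7, 0, 2]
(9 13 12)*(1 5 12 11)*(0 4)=(0 4)(1 5 12 9 13 11)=[4, 5, 2, 3, 0, 12, 6, 7, 8, 13, 10, 1, 9, 11]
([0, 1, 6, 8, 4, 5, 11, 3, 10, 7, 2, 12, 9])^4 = (2 9 10 12 8 11 3 6 7)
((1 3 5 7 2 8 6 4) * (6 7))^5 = ((1 3 5 6 4)(2 8 7))^5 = (2 7 8)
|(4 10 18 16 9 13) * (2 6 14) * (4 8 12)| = 24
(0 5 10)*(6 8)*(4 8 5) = [4, 1, 2, 3, 8, 10, 5, 7, 6, 9, 0] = (0 4 8 6 5 10)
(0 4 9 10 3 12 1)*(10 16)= (0 4 9 16 10 3 12 1)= [4, 0, 2, 12, 9, 5, 6, 7, 8, 16, 3, 11, 1, 13, 14, 15, 10]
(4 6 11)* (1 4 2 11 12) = (1 4 6 12)(2 11) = [0, 4, 11, 3, 6, 5, 12, 7, 8, 9, 10, 2, 1]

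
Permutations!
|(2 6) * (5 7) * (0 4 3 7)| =|(0 4 3 7 5)(2 6)| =10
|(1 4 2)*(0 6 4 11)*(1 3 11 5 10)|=6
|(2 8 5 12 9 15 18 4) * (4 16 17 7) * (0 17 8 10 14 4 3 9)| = 44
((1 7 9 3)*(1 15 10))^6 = (15)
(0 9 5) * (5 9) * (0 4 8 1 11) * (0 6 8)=(0 5 4)(1 11 6 8)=[5, 11, 2, 3, 0, 4, 8, 7, 1, 9, 10, 6]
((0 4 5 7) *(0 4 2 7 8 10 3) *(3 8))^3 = (0 4)(2 5)(3 7)(8 10)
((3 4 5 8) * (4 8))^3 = (3 8)(4 5) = ((3 8)(4 5))^3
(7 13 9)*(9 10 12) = (7 13 10 12 9) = [0, 1, 2, 3, 4, 5, 6, 13, 8, 7, 12, 11, 9, 10]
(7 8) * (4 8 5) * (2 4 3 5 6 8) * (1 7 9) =[0, 7, 4, 5, 2, 3, 8, 6, 9, 1] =(1 7 6 8 9)(2 4)(3 5)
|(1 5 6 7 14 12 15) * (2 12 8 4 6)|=5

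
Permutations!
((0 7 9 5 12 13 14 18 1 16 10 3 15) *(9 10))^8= (18)(0 3 7 15 10)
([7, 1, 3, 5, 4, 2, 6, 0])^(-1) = [7, 1, 5, 2, 4, 3, 6, 0]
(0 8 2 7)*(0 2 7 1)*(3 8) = [3, 0, 1, 8, 4, 5, 6, 2, 7] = (0 3 8 7 2 1)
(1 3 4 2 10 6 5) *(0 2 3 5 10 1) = (0 2 1 5)(3 4)(6 10) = [2, 5, 1, 4, 3, 0, 10, 7, 8, 9, 6]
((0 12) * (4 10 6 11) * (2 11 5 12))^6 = ((0 2 11 4 10 6 5 12))^6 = (0 5 10 11)(2 12 6 4)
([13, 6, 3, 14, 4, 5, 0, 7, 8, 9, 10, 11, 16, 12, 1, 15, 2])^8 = (0 6 1 14 3 2 16 12 13)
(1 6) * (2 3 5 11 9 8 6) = (1 2 3 5 11 9 8 6) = [0, 2, 3, 5, 4, 11, 1, 7, 6, 8, 10, 9]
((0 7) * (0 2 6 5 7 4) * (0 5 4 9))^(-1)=((0 9)(2 6 4 5 7))^(-1)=(0 9)(2 7 5 4 6)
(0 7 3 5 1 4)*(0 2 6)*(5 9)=(0 7 3 9 5 1 4 2 6)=[7, 4, 6, 9, 2, 1, 0, 3, 8, 5]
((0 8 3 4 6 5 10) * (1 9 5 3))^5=((0 8 1 9 5 10)(3 4 6))^5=(0 10 5 9 1 8)(3 6 4)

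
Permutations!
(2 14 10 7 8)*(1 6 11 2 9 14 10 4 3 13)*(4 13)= (1 6 11 2 10 7 8 9 14 13)(3 4)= [0, 6, 10, 4, 3, 5, 11, 8, 9, 14, 7, 2, 12, 1, 13]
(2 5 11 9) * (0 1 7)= (0 1 7)(2 5 11 9)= [1, 7, 5, 3, 4, 11, 6, 0, 8, 2, 10, 9]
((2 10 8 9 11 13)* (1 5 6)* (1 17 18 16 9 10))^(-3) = (1 11 18 5 13 16 6 2 9 17)(8 10)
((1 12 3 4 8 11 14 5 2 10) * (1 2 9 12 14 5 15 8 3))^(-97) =(1 12 9 5 11 8 15 14)(2 10)(3 4)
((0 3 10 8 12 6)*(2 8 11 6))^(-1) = (0 6 11 10 3)(2 12 8)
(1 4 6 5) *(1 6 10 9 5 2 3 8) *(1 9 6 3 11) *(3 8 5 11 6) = (1 4 10 3 5 8 9 11)(2 6) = [0, 4, 6, 5, 10, 8, 2, 7, 9, 11, 3, 1]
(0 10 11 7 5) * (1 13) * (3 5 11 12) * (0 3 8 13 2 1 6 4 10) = [0, 2, 1, 5, 10, 3, 4, 11, 13, 9, 12, 7, 8, 6] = (1 2)(3 5)(4 10 12 8 13 6)(7 11)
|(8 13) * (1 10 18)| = |(1 10 18)(8 13)| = 6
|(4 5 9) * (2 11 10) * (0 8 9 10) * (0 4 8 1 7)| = |(0 1 7)(2 11 4 5 10)(8 9)| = 30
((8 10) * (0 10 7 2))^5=(10)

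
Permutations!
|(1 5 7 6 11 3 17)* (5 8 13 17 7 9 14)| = |(1 8 13 17)(3 7 6 11)(5 9 14)| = 12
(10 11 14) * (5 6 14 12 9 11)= (5 6 14 10)(9 11 12)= [0, 1, 2, 3, 4, 6, 14, 7, 8, 11, 5, 12, 9, 13, 10]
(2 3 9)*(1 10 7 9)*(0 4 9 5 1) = (0 4 9 2 3)(1 10 7 5) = [4, 10, 3, 0, 9, 1, 6, 5, 8, 2, 7]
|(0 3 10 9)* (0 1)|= |(0 3 10 9 1)|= 5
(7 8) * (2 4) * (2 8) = [0, 1, 4, 3, 8, 5, 6, 2, 7] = (2 4 8 7)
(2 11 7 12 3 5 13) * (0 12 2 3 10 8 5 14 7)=[12, 1, 11, 14, 4, 13, 6, 2, 5, 9, 8, 0, 10, 3, 7]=(0 12 10 8 5 13 3 14 7 2 11)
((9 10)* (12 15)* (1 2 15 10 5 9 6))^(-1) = (1 6 10 12 15 2)(5 9)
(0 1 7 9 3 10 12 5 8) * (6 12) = (0 1 7 9 3 10 6 12 5 8) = [1, 7, 2, 10, 4, 8, 12, 9, 0, 3, 6, 11, 5]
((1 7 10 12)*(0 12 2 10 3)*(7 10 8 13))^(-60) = (0 10 13)(1 8 3)(2 7 12) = ((0 12 1 10 2 8 13 7 3))^(-60)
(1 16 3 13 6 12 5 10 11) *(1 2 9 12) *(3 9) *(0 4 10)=(0 4 10 11 2 3 13 6 1 16 9 12 5)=[4, 16, 3, 13, 10, 0, 1, 7, 8, 12, 11, 2, 5, 6, 14, 15, 9]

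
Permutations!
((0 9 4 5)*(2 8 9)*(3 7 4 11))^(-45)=(11)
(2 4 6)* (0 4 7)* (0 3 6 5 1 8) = (0 4 5 1 8)(2 7 3 6) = [4, 8, 7, 6, 5, 1, 2, 3, 0]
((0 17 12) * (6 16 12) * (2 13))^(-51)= ((0 17 6 16 12)(2 13))^(-51)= (0 12 16 6 17)(2 13)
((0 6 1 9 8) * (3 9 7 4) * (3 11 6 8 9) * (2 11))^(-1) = (0 8)(1 6 11 2 4 7)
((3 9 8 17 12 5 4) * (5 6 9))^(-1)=((3 5 4)(6 9 8 17 12))^(-1)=(3 4 5)(6 12 17 8 9)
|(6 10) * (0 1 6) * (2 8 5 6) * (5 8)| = 6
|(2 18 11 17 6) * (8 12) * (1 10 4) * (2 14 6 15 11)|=|(1 10 4)(2 18)(6 14)(8 12)(11 17 15)|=6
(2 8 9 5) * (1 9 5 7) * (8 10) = (1 9 7)(2 10 8 5) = [0, 9, 10, 3, 4, 2, 6, 1, 5, 7, 8]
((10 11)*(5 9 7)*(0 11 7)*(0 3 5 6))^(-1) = (0 6 7 10 11)(3 9 5)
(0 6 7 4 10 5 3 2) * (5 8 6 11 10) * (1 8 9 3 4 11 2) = [2, 8, 0, 1, 5, 4, 7, 11, 6, 3, 9, 10] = (0 2)(1 8 6 7 11 10 9 3)(4 5)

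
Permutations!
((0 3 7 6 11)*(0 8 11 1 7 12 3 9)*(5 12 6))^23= (0 9)(1 6 3 12 5 7)(8 11)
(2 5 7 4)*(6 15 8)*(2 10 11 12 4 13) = (2 5 7 13)(4 10 11 12)(6 15 8) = [0, 1, 5, 3, 10, 7, 15, 13, 6, 9, 11, 12, 4, 2, 14, 8]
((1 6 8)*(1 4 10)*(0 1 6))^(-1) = ((0 1)(4 10 6 8))^(-1) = (0 1)(4 8 6 10)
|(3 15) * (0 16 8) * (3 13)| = 3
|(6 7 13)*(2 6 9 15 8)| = 7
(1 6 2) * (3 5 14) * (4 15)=(1 6 2)(3 5 14)(4 15)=[0, 6, 1, 5, 15, 14, 2, 7, 8, 9, 10, 11, 12, 13, 3, 4]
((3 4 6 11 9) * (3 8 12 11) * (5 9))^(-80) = (12)(3 4 6)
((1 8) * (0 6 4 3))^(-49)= ((0 6 4 3)(1 8))^(-49)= (0 3 4 6)(1 8)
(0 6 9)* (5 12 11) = [6, 1, 2, 3, 4, 12, 9, 7, 8, 0, 10, 5, 11] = (0 6 9)(5 12 11)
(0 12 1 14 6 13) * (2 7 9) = (0 12 1 14 6 13)(2 7 9) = [12, 14, 7, 3, 4, 5, 13, 9, 8, 2, 10, 11, 1, 0, 6]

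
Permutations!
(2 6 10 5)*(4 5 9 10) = (2 6 4 5)(9 10) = [0, 1, 6, 3, 5, 2, 4, 7, 8, 10, 9]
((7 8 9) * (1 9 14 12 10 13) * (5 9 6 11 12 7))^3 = (14)(1 12)(5 9)(6 10)(11 13)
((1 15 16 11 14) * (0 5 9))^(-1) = (0 9 5)(1 14 11 16 15) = ((0 5 9)(1 15 16 11 14))^(-1)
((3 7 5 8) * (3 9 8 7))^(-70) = (9)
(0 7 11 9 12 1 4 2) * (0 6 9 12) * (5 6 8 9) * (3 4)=[7, 3, 8, 4, 2, 6, 5, 11, 9, 0, 10, 12, 1]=(0 7 11 12 1 3 4 2 8 9)(5 6)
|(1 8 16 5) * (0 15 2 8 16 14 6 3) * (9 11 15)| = |(0 9 11 15 2 8 14 6 3)(1 16 5)| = 9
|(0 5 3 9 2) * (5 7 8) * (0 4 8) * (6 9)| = 14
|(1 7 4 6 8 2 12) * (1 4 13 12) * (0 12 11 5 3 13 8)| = 4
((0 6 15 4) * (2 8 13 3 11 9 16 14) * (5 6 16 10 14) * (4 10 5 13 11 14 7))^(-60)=((0 16 13 3 14 2 8 11 9 5 6 15 10 7 4))^(-60)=(16)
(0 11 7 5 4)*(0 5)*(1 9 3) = (0 11 7)(1 9 3)(4 5) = [11, 9, 2, 1, 5, 4, 6, 0, 8, 3, 10, 7]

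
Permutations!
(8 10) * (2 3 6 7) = (2 3 6 7)(8 10) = [0, 1, 3, 6, 4, 5, 7, 2, 10, 9, 8]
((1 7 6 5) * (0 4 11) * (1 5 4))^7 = ((0 1 7 6 4 11))^7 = (0 1 7 6 4 11)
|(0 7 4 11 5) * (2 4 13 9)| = 8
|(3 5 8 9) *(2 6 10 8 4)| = 8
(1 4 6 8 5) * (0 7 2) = (0 7 2)(1 4 6 8 5) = [7, 4, 0, 3, 6, 1, 8, 2, 5]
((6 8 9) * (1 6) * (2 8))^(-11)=(1 9 8 2 6)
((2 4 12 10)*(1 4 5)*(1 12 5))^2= (1 5 10)(2 4 12)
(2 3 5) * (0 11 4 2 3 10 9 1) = (0 11 4 2 10 9 1)(3 5) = [11, 0, 10, 5, 2, 3, 6, 7, 8, 1, 9, 4]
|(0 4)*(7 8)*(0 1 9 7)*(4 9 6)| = 12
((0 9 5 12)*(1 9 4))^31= (0 4 1 9 5 12)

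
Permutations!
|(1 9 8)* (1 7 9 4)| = |(1 4)(7 9 8)| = 6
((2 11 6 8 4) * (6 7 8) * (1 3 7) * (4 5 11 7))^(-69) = (1 2 5 3 7 11 4 8)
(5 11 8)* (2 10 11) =(2 10 11 8 5) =[0, 1, 10, 3, 4, 2, 6, 7, 5, 9, 11, 8]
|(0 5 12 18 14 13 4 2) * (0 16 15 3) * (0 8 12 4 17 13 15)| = |(0 5 4 2 16)(3 8 12 18 14 15)(13 17)| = 30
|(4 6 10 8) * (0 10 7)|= 6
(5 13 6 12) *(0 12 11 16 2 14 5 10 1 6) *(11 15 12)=(0 11 16 2 14 5 13)(1 6 15 12 10)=[11, 6, 14, 3, 4, 13, 15, 7, 8, 9, 1, 16, 10, 0, 5, 12, 2]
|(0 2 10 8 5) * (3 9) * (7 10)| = |(0 2 7 10 8 5)(3 9)| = 6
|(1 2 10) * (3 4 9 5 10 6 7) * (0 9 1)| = 12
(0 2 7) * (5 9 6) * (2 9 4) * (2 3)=(0 9 6 5 4 3 2 7)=[9, 1, 7, 2, 3, 4, 5, 0, 8, 6]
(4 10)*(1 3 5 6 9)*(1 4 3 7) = (1 7)(3 5 6 9 4 10) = [0, 7, 2, 5, 10, 6, 9, 1, 8, 4, 3]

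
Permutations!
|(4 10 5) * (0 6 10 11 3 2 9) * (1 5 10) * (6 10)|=|(0 10 6 1 5 4 11 3 2 9)|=10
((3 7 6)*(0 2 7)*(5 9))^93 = ((0 2 7 6 3)(5 9))^93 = (0 6 2 3 7)(5 9)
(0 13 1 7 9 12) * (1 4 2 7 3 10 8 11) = (0 13 4 2 7 9 12)(1 3 10 8 11) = [13, 3, 7, 10, 2, 5, 6, 9, 11, 12, 8, 1, 0, 4]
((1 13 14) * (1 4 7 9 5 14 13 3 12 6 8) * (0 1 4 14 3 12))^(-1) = (14)(0 3 5 9 7 4 8 6 12 1)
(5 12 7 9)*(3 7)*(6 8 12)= (3 7 9 5 6 8 12)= [0, 1, 2, 7, 4, 6, 8, 9, 12, 5, 10, 11, 3]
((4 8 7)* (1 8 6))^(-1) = ((1 8 7 4 6))^(-1) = (1 6 4 7 8)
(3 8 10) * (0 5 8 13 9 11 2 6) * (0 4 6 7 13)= (0 5 8 10 3)(2 7 13 9 11)(4 6)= [5, 1, 7, 0, 6, 8, 4, 13, 10, 11, 3, 2, 12, 9]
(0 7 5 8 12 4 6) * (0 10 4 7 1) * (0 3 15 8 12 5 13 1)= (1 3 15 8 5 12 7 13)(4 6 10)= [0, 3, 2, 15, 6, 12, 10, 13, 5, 9, 4, 11, 7, 1, 14, 8]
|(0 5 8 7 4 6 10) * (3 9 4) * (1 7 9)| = 21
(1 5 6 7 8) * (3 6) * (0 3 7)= (0 3 6)(1 5 7 8)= [3, 5, 2, 6, 4, 7, 0, 8, 1]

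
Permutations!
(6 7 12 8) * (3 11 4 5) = (3 11 4 5)(6 7 12 8) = [0, 1, 2, 11, 5, 3, 7, 12, 6, 9, 10, 4, 8]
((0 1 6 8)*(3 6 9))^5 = ((0 1 9 3 6 8))^5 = (0 8 6 3 9 1)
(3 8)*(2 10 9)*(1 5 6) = [0, 5, 10, 8, 4, 6, 1, 7, 3, 2, 9] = (1 5 6)(2 10 9)(3 8)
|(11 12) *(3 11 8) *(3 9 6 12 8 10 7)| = 8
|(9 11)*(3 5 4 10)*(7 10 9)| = 7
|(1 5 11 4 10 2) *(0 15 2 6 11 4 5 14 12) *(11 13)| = 6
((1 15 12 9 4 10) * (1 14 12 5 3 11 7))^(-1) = ((1 15 5 3 11 7)(4 10 14 12 9))^(-1) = (1 7 11 3 5 15)(4 9 12 14 10)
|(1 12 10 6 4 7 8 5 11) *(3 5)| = 10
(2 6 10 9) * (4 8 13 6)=(2 4 8 13 6 10 9)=[0, 1, 4, 3, 8, 5, 10, 7, 13, 2, 9, 11, 12, 6]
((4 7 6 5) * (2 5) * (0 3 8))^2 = (0 8 3)(2 4 6 5 7)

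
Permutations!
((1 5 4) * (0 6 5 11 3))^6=((0 6 5 4 1 11 3))^6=(0 3 11 1 4 5 6)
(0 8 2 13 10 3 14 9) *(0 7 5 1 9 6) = (0 8 2 13 10 3 14 6)(1 9 7 5) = [8, 9, 13, 14, 4, 1, 0, 5, 2, 7, 3, 11, 12, 10, 6]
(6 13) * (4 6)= [0, 1, 2, 3, 6, 5, 13, 7, 8, 9, 10, 11, 12, 4]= (4 6 13)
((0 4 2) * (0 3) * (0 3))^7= (0 4 2)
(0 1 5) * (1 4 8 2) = [4, 5, 1, 3, 8, 0, 6, 7, 2] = (0 4 8 2 1 5)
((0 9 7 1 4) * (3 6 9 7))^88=(3 6 9)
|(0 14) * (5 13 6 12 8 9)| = 6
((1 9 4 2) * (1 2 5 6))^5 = ((1 9 4 5 6))^5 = (9)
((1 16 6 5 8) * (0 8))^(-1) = (0 5 6 16 1 8)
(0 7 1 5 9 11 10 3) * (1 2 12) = [7, 5, 12, 0, 4, 9, 6, 2, 8, 11, 3, 10, 1] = (0 7 2 12 1 5 9 11 10 3)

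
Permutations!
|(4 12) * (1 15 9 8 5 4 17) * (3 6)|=8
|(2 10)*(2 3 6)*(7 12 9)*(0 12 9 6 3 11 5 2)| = |(0 12 6)(2 10 11 5)(7 9)| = 12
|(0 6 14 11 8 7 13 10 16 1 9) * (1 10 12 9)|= 18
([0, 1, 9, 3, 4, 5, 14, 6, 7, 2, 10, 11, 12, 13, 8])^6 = (6 8)(7 14)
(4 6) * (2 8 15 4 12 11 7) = [0, 1, 8, 3, 6, 5, 12, 2, 15, 9, 10, 7, 11, 13, 14, 4] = (2 8 15 4 6 12 11 7)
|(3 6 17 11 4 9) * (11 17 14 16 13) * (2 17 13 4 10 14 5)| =|(2 17 13 11 10 14 16 4 9 3 6 5)| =12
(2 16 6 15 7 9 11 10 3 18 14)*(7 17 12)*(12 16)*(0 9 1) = (0 9 11 10 3 18 14 2 12 7 1)(6 15 17 16) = [9, 0, 12, 18, 4, 5, 15, 1, 8, 11, 3, 10, 7, 13, 2, 17, 6, 16, 14]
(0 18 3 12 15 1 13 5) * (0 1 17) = (0 18 3 12 15 17)(1 13 5) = [18, 13, 2, 12, 4, 1, 6, 7, 8, 9, 10, 11, 15, 5, 14, 17, 16, 0, 3]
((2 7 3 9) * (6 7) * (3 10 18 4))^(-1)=(2 9 3 4 18 10 7 6)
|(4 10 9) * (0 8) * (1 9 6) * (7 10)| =6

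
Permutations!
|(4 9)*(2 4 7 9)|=|(2 4)(7 9)|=2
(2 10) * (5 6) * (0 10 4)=(0 10 2 4)(5 6)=[10, 1, 4, 3, 0, 6, 5, 7, 8, 9, 2]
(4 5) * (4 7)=[0, 1, 2, 3, 5, 7, 6, 4]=(4 5 7)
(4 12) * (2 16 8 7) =[0, 1, 16, 3, 12, 5, 6, 2, 7, 9, 10, 11, 4, 13, 14, 15, 8] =(2 16 8 7)(4 12)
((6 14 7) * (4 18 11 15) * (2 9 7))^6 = (2 9 7 6 14)(4 11)(15 18)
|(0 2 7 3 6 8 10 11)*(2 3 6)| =8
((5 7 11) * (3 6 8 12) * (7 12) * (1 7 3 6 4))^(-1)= (1 4 3 8 6 12 5 11 7)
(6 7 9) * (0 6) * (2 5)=[6, 1, 5, 3, 4, 2, 7, 9, 8, 0]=(0 6 7 9)(2 5)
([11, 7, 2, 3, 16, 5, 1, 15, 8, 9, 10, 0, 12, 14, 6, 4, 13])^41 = (0 11)(1 7 15 4 16 13 14 6)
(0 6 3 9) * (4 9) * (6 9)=(0 9)(3 4 6)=[9, 1, 2, 4, 6, 5, 3, 7, 8, 0]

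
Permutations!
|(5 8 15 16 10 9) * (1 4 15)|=8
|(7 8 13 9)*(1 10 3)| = |(1 10 3)(7 8 13 9)| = 12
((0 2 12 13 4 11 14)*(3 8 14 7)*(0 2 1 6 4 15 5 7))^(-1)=(0 11 4 6 1)(2 14 8 3 7 5 15 13 12)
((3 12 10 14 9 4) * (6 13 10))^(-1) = (3 4 9 14 10 13 6 12)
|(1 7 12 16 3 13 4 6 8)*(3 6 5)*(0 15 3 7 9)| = 13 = |(0 15 3 13 4 5 7 12 16 6 8 1 9)|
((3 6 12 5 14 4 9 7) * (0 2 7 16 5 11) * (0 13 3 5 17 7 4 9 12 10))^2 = ((0 2 4 12 11 13 3 6 10)(5 14 9 16 17 7))^2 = (0 4 11 3 10 2 12 13 6)(5 9 17)(7 14 16)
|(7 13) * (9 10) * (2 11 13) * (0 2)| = 10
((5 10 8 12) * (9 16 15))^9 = (16)(5 10 8 12)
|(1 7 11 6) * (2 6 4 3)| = |(1 7 11 4 3 2 6)| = 7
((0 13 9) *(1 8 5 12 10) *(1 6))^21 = (13)(1 12)(5 6)(8 10)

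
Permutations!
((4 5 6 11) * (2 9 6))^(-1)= (2 5 4 11 6 9)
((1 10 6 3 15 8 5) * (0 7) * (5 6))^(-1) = (0 7)(1 5 10)(3 6 8 15)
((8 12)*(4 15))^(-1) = (4 15)(8 12)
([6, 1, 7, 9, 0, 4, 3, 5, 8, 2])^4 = [2, 1, 0, 5, 9, 3, 7, 6, 8, 4]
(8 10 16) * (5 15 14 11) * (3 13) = (3 13)(5 15 14 11)(8 10 16) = [0, 1, 2, 13, 4, 15, 6, 7, 10, 9, 16, 5, 12, 3, 11, 14, 8]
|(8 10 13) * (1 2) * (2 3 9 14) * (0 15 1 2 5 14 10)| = |(0 15 1 3 9 10 13 8)(5 14)| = 8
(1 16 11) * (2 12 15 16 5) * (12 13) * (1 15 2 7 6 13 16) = (1 5 7 6 13 12 2 16 11 15) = [0, 5, 16, 3, 4, 7, 13, 6, 8, 9, 10, 15, 2, 12, 14, 1, 11]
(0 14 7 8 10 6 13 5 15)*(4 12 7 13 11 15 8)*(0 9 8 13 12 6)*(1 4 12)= (0 14 1 4 6 11 15 9 8 10)(5 13)(7 12)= [14, 4, 2, 3, 6, 13, 11, 12, 10, 8, 0, 15, 7, 5, 1, 9]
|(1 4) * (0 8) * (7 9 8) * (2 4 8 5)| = 8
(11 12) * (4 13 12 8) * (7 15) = (4 13 12 11 8)(7 15) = [0, 1, 2, 3, 13, 5, 6, 15, 4, 9, 10, 8, 11, 12, 14, 7]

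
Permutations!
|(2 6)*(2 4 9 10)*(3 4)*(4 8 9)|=6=|(2 6 3 8 9 10)|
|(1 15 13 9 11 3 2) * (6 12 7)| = |(1 15 13 9 11 3 2)(6 12 7)| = 21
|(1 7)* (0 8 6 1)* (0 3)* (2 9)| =6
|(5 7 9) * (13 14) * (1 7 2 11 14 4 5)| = 6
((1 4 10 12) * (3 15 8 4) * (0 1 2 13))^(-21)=((0 1 3 15 8 4 10 12 2 13))^(-21)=(0 13 2 12 10 4 8 15 3 1)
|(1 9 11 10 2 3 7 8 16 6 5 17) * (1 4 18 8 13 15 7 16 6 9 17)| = 42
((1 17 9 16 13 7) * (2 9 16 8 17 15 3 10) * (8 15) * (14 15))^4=((1 8 17 16 13 7)(2 9 14 15 3 10))^4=(1 13 17)(2 3 14)(7 16 8)(9 10 15)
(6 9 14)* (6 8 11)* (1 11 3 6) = (1 11)(3 6 9 14 8) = [0, 11, 2, 6, 4, 5, 9, 7, 3, 14, 10, 1, 12, 13, 8]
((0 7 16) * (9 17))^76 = (17)(0 7 16)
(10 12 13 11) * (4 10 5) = (4 10 12 13 11 5) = [0, 1, 2, 3, 10, 4, 6, 7, 8, 9, 12, 5, 13, 11]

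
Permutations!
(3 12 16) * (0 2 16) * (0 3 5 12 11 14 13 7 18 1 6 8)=(0 2 16 5 12 3 11 14 13 7 18 1 6 8)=[2, 6, 16, 11, 4, 12, 8, 18, 0, 9, 10, 14, 3, 7, 13, 15, 5, 17, 1]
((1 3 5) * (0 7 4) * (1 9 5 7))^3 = (0 7 1 4 3)(5 9)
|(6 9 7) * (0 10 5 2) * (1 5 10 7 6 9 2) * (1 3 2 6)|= 7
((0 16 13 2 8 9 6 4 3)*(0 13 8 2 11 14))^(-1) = (0 14 11 13 3 4 6 9 8 16)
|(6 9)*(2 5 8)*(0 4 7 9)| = |(0 4 7 9 6)(2 5 8)| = 15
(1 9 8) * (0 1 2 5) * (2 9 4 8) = (0 1 4 8 9 2 5) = [1, 4, 5, 3, 8, 0, 6, 7, 9, 2]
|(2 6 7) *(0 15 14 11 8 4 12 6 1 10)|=|(0 15 14 11 8 4 12 6 7 2 1 10)|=12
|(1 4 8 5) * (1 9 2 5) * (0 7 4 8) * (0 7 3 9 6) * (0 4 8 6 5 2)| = |(0 3 9)(1 6 4 7 8)| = 15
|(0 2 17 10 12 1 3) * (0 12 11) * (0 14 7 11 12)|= 21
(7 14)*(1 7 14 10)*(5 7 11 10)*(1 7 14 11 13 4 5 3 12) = (1 13 4 5 14 11 10 7 3 12) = [0, 13, 2, 12, 5, 14, 6, 3, 8, 9, 7, 10, 1, 4, 11]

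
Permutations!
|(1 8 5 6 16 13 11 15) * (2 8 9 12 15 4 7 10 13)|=20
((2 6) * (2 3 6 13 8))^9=(13)(3 6)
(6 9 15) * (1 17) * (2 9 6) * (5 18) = (1 17)(2 9 15)(5 18) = [0, 17, 9, 3, 4, 18, 6, 7, 8, 15, 10, 11, 12, 13, 14, 2, 16, 1, 5]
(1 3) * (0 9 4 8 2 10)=(0 9 4 8 2 10)(1 3)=[9, 3, 10, 1, 8, 5, 6, 7, 2, 4, 0]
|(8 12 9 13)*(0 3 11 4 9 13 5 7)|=21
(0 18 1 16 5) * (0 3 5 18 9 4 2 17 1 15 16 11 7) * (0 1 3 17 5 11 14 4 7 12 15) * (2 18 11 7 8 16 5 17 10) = (0 9 8 16 11 12 15 5 10 2 17 3 7 1 14 4 18) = [9, 14, 17, 7, 18, 10, 6, 1, 16, 8, 2, 12, 15, 13, 4, 5, 11, 3, 0]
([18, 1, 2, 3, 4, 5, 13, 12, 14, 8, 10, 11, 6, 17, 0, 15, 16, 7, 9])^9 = (0 14 8 9 18)(6 12 7 17 13)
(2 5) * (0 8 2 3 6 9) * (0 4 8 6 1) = (0 6 9 4 8 2 5 3 1) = [6, 0, 5, 1, 8, 3, 9, 7, 2, 4]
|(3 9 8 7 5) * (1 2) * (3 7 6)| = |(1 2)(3 9 8 6)(5 7)| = 4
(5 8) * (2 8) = [0, 1, 8, 3, 4, 2, 6, 7, 5] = (2 8 5)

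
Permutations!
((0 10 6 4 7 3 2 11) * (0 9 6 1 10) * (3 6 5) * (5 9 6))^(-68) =((1 10)(2 11 6 4 7 5 3))^(-68) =(2 6 7 3 11 4 5)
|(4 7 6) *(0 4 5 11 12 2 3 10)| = 10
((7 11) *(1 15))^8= (15)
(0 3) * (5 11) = [3, 1, 2, 0, 4, 11, 6, 7, 8, 9, 10, 5] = (0 3)(5 11)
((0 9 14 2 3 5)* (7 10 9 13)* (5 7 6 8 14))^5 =((0 13 6 8 14 2 3 7 10 9 5))^5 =(0 2 5 14 9 8 10 6 7 13 3)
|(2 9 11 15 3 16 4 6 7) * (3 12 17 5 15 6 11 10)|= |(2 9 10 3 16 4 11 6 7)(5 15 12 17)|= 36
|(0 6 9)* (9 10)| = 4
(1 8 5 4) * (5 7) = (1 8 7 5 4) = [0, 8, 2, 3, 1, 4, 6, 5, 7]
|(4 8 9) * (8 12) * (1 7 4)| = 6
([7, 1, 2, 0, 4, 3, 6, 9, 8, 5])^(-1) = (0 3 5 9 7)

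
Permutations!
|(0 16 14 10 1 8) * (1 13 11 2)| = 9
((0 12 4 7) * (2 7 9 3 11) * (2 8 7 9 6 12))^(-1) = (0 7 8 11 3 9 2)(4 12 6) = ((0 2 9 3 11 8 7)(4 6 12))^(-1)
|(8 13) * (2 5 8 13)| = |(13)(2 5 8)| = 3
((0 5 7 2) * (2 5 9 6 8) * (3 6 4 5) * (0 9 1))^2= (2 4 7 6)(3 8 9 5)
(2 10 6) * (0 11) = [11, 1, 10, 3, 4, 5, 2, 7, 8, 9, 6, 0] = (0 11)(2 10 6)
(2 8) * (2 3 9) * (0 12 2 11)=[12, 1, 8, 9, 4, 5, 6, 7, 3, 11, 10, 0, 2]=(0 12 2 8 3 9 11)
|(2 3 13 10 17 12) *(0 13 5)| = 8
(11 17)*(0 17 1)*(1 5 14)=[17, 0, 2, 3, 4, 14, 6, 7, 8, 9, 10, 5, 12, 13, 1, 15, 16, 11]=(0 17 11 5 14 1)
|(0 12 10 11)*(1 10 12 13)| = 5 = |(0 13 1 10 11)|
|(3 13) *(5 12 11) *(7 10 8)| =6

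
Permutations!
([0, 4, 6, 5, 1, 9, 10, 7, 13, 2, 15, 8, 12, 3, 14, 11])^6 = [0, 1, 13, 15, 4, 11, 3, 7, 6, 8, 5, 2, 12, 10, 14, 9]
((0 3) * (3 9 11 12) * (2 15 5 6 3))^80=(0 3 6 5 15 2 12 11 9)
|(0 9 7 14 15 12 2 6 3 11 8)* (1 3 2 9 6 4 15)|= |(0 6 2 4 15 12 9 7 14 1 3 11 8)|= 13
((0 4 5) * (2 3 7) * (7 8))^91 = (0 4 5)(2 7 8 3)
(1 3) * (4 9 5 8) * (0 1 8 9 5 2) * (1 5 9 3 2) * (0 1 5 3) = (0 3 8 4 9 5)(1 2) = [3, 2, 1, 8, 9, 0, 6, 7, 4, 5]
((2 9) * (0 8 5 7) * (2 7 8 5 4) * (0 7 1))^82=(0 9 4 5 1 2 8)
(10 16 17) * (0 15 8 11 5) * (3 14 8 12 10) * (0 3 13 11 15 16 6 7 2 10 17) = (0 16)(2 10 6 7)(3 14 8 15 12 17 13 11 5) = [16, 1, 10, 14, 4, 3, 7, 2, 15, 9, 6, 5, 17, 11, 8, 12, 0, 13]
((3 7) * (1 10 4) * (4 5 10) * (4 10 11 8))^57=(1 11)(3 7)(4 5)(8 10)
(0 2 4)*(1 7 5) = (0 2 4)(1 7 5) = [2, 7, 4, 3, 0, 1, 6, 5]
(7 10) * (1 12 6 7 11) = (1 12 6 7 10 11) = [0, 12, 2, 3, 4, 5, 7, 10, 8, 9, 11, 1, 6]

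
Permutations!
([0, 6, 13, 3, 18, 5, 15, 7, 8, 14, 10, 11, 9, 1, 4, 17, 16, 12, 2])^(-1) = (1 13 2 18 4 14 9 12 17 15 6)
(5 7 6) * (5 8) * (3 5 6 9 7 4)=(3 5 4)(6 8)(7 9)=[0, 1, 2, 5, 3, 4, 8, 9, 6, 7]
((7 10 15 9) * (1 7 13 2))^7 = ((1 7 10 15 9 13 2))^7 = (15)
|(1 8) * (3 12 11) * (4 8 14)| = 12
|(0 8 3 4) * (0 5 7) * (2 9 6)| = |(0 8 3 4 5 7)(2 9 6)| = 6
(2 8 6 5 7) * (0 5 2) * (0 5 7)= (0 7 5)(2 8 6)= [7, 1, 8, 3, 4, 0, 2, 5, 6]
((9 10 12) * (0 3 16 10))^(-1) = ((0 3 16 10 12 9))^(-1) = (0 9 12 10 16 3)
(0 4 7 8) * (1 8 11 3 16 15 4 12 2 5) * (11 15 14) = (0 12 2 5 1 8)(3 16 14 11)(4 7 15) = [12, 8, 5, 16, 7, 1, 6, 15, 0, 9, 10, 3, 2, 13, 11, 4, 14]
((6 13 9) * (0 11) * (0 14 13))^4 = ((0 11 14 13 9 6))^4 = (0 9 14)(6 13 11)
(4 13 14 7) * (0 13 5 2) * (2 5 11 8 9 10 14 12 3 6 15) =[13, 1, 0, 6, 11, 5, 15, 4, 9, 10, 14, 8, 3, 12, 7, 2] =(0 13 12 3 6 15 2)(4 11 8 9 10 14 7)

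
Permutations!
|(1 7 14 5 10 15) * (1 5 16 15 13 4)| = |(1 7 14 16 15 5 10 13 4)| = 9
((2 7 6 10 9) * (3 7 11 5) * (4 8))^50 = ((2 11 5 3 7 6 10 9)(4 8))^50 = (2 5 7 10)(3 6 9 11)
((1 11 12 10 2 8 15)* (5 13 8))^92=(1 12 2 13 15 11 10 5 8)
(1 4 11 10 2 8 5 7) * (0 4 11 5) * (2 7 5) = [4, 11, 8, 3, 2, 5, 6, 1, 0, 9, 7, 10] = (0 4 2 8)(1 11 10 7)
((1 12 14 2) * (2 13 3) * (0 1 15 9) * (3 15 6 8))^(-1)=(0 9 15 13 14 12 1)(2 3 8 6)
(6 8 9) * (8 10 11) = (6 10 11 8 9) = [0, 1, 2, 3, 4, 5, 10, 7, 9, 6, 11, 8]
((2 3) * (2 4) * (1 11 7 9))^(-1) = ((1 11 7 9)(2 3 4))^(-1) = (1 9 7 11)(2 4 3)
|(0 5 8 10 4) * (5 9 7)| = 7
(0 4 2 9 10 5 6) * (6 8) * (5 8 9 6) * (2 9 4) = (0 2 6)(4 9 10 8 5) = [2, 1, 6, 3, 9, 4, 0, 7, 5, 10, 8]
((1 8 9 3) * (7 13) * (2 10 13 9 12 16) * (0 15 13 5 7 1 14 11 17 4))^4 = (0 8 10 3 4 1 2 9 17 13 16 7 11 15 12 5 14)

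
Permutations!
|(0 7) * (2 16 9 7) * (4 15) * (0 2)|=4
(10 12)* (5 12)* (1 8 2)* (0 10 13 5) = (0 10)(1 8 2)(5 12 13) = [10, 8, 1, 3, 4, 12, 6, 7, 2, 9, 0, 11, 13, 5]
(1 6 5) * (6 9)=(1 9 6 5)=[0, 9, 2, 3, 4, 1, 5, 7, 8, 6]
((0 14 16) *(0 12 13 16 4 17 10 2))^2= (0 4 10)(2 14 17)(12 16 13)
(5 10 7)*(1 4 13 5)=(1 4 13 5 10 7)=[0, 4, 2, 3, 13, 10, 6, 1, 8, 9, 7, 11, 12, 5]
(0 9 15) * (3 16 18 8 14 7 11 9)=[3, 1, 2, 16, 4, 5, 6, 11, 14, 15, 10, 9, 12, 13, 7, 0, 18, 17, 8]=(0 3 16 18 8 14 7 11 9 15)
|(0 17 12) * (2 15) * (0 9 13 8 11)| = 14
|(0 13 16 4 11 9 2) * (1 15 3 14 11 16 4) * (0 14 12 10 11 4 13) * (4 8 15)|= |(1 4 16)(2 14 8 15 3 12 10 11 9)|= 9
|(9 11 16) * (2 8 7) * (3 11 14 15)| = |(2 8 7)(3 11 16 9 14 15)| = 6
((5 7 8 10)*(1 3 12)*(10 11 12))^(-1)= (1 12 11 8 7 5 10 3)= ((1 3 10 5 7 8 11 12))^(-1)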